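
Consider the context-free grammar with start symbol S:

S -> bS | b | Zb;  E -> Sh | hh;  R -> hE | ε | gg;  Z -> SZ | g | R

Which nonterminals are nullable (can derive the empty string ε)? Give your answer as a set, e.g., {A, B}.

{R, Z}

Directly nullable (have an ε-rule): {R}.
Z is nullable via Z -> R (every symbol on the right is already known nullable).
Not nullable: E, S — each has a terminal in every rule's right-hand side or depends on a non-nullable symbol.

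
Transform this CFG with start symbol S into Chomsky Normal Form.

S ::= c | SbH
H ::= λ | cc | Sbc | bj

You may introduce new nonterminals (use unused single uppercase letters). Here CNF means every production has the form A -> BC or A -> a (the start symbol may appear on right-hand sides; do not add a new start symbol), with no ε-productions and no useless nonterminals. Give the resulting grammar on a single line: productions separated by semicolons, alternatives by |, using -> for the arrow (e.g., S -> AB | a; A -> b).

Nullable: {H}; after ε-elimination: S -> c | Sb | SbH; H -> bj | cc | Sbc.
No unit productions to eliminate.
TERM: introduce A -> b, B -> c, C -> j and substitute in every rule of length ≥2.
BIN: H -> SAB becomes H -> SD, D -> AB; S -> SAH becomes S -> SE, E -> AH.

S -> c | SA | SE; A -> b; B -> c; C -> j; D -> AB; E -> AH; H -> AC | BB | SD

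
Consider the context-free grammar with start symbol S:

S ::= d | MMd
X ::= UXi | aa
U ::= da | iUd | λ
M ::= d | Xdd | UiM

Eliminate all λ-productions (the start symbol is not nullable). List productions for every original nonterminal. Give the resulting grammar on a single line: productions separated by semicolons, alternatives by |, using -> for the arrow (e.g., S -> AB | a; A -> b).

S -> d | MMd; M -> d | iM | UiM | Xdd; U -> da | id | iUd; X -> Xi | aa | UXi

Nullable set: {U}.
M -> UiM: U nullable, giving UiM | iM.
Drop U -> λ.
U -> iUd: U nullable, giving iUd | id.
X -> UXi: U nullable, giving UXi | Xi.
Unchanged (no nullable symbols): S -> MMd; S -> d; M -> Xdd; M -> d; U -> da; X -> aa.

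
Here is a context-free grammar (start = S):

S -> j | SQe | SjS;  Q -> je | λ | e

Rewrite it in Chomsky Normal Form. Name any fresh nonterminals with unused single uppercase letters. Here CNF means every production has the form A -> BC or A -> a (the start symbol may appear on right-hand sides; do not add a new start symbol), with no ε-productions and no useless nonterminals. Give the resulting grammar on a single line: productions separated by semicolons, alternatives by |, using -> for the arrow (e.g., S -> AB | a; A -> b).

Nullable: {Q}; after ε-elimination: S -> j | Se | SQe | SjS; Q -> e | je.
No unit productions to eliminate.
TERM: introduce B -> e, A -> j and substitute in every rule of length ≥2.
BIN: S -> SAS becomes S -> SC, C -> AS; S -> SQB becomes S -> SD, D -> QB.

S -> j | SB | SC | SD; A -> j; B -> e; C -> AS; D -> QB; Q -> e | AB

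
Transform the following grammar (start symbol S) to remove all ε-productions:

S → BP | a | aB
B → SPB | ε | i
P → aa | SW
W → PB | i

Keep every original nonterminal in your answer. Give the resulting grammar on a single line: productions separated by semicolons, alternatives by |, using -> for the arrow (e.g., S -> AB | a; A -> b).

Nullable set: {B}.
S -> BP: B nullable, giving BP | P.
S -> aB: B nullable, giving a | aB.
Drop B -> ε.
B -> SPB: B nullable, giving SP | SPB.
W -> PB: B nullable, giving P | PB.
Unchanged (no nullable symbols): S -> a; B -> i; P -> SW; P -> aa; W -> i.

S -> P | a | BP | aB; B -> i | SP | SPB; P -> SW | aa; W -> P | i | PB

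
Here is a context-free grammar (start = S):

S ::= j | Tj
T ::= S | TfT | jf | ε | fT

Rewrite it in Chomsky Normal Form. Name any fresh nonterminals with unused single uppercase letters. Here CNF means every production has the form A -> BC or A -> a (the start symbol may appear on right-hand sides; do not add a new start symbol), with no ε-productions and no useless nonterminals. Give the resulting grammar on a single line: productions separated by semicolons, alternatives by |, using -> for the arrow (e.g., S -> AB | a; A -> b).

Nullable: {T}; after ε-elimination: S -> j | Tj; T -> S | f | Tf | fT | jf | TfT.
After unit-elimination: S -> j | Tj; T -> f | j | Tf | Tj | fT | jf | TfT.
TERM: introduce B -> f, A -> j and substitute in every rule of length ≥2.
BIN: T -> TBT becomes T -> TC, C -> BT.

S -> j | TA; A -> j; B -> f; C -> BT; T -> f | j | AB | BT | TA | TB | TC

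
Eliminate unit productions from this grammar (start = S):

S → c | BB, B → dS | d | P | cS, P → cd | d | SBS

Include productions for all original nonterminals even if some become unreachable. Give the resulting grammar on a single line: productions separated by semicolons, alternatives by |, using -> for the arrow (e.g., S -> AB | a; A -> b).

S -> c | BB; B -> d | cS | cd | dS | SBS; P -> d | cd | SBS

Unit productions: B->P.
Unit pairs (A ⇒* B via units): (B,P).
S: inherits non-unit rules of {S} → BB | c.
B: inherits non-unit rules of {B, P} → SBS | cS | cd | d | dS.
P: inherits non-unit rules of {P} → SBS | cd | d.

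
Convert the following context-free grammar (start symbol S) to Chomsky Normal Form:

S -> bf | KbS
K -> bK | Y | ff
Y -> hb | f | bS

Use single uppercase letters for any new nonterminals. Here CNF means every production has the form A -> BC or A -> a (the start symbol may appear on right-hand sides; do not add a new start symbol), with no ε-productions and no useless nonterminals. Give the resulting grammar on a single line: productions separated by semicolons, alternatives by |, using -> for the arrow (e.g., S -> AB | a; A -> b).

No ε-productions.
After unit-elimination: S -> bf | KbS; K -> f | bK | bS | ff | hb; Y -> f | bS | hb.
TERM: introduce A -> b, B -> f, C -> h and substitute in every rule of length ≥2.
BIN: S -> KAS becomes S -> KD, D -> AS.
Drop unreachable/unproductive: Y.

S -> AB | KD; A -> b; B -> f; C -> h; D -> AS; K -> f | AK | AS | BB | CA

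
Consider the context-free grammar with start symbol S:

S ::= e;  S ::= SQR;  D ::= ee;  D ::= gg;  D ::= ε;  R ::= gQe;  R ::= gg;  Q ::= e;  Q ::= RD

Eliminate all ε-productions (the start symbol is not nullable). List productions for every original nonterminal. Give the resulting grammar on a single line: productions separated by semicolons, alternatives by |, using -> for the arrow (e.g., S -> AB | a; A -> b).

Nullable set: {D}.
Drop D -> ε.
Q -> RD: D nullable, giving R | RD.
Unchanged (no nullable symbols): S -> SQR; S -> e; D -> ee; D -> gg; Q -> e; R -> gQe; R -> gg.

S -> e | SQR; D -> ee | gg; Q -> R | e | RD; R -> gg | gQe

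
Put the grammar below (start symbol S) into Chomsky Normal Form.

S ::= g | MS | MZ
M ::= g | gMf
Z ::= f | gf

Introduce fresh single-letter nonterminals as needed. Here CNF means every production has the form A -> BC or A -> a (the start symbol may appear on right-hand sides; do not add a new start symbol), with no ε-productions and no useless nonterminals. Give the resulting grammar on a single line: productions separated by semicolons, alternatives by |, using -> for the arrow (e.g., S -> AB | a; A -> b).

S -> g | MS | MZ; A -> g; B -> f; C -> MB; M -> g | AC; Z -> f | AB

No ε-productions.
No unit productions to eliminate.
TERM: introduce B -> f, A -> g and substitute in every rule of length ≥2.
BIN: M -> AMB becomes M -> AC, C -> MB.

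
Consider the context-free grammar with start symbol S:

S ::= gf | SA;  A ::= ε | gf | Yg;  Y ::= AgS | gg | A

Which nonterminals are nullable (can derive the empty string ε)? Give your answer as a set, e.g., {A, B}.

Directly nullable (have an ε-rule): {A}.
Y is nullable via Y -> A (every symbol on the right is already known nullable).
Not nullable: S — each has a terminal in every rule's right-hand side or depends on a non-nullable symbol.

{A, Y}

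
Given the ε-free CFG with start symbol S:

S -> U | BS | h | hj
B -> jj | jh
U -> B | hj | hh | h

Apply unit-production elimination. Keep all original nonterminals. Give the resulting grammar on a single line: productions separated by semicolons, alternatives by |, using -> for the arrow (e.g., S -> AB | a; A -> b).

S -> h | BS | hh | hj | jh | jj; B -> jh | jj; U -> h | hh | hj | jh | jj

Unit productions: S->U, U->B.
Unit pairs (A ⇒* B via units): (S,B), (S,U), (U,B).
S: inherits non-unit rules of {B, S, U} → BS | h | hh | hj | jh | jj.
B: inherits non-unit rules of {B} → jh | jj.
U: inherits non-unit rules of {B, U} → h | hh | hj | jh | jj.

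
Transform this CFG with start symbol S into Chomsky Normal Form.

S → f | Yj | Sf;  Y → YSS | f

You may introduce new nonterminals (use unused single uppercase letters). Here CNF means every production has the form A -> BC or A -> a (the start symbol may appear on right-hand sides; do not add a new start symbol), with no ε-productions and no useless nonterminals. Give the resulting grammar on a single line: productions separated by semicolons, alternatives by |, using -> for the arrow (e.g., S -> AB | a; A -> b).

No ε-productions.
No unit productions to eliminate.
TERM: introduce A -> f, B -> j and substitute in every rule of length ≥2.
BIN: Y -> YSS becomes Y -> YC, C -> SS.

S -> f | SA | YB; A -> f; B -> j; C -> SS; Y -> f | YC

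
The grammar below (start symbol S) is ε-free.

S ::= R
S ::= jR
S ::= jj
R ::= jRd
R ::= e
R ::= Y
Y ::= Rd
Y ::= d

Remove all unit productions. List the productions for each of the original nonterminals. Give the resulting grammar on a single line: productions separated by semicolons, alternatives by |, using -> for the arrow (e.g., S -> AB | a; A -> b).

S -> d | e | Rd | jR | jj | jRd; R -> d | e | Rd | jRd; Y -> d | Rd

Unit productions: R->Y, S->R.
Unit pairs (A ⇒* B via units): (R,Y), (S,R), (S,Y).
S: inherits non-unit rules of {R, S, Y} → Rd | d | e | jR | jRd | jj.
R: inherits non-unit rules of {R, Y} → Rd | d | e | jRd.
Y: inherits non-unit rules of {Y} → Rd | d.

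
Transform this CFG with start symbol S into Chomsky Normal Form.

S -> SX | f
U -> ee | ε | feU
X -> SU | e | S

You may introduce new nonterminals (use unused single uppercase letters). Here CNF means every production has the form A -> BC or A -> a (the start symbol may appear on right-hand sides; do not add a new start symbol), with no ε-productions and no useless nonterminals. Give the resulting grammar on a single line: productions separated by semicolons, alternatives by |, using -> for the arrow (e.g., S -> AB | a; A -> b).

S -> f | SX; A -> e; B -> f; C -> AU; U -> AA | BA | BC; X -> e | f | SU | SX

Nullable: {U}; after ε-elimination: S -> f | SX; U -> ee | fe | feU; X -> S | e | SU.
After unit-elimination: S -> f | SX; U -> ee | fe | feU; X -> e | f | SU | SX.
TERM: introduce A -> e, B -> f and substitute in every rule of length ≥2.
BIN: U -> BAU becomes U -> BC, C -> AU.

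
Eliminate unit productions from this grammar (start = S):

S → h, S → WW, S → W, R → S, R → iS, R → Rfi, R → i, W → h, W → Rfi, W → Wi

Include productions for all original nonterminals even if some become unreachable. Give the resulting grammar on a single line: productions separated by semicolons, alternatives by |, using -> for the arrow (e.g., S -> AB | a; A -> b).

Unit productions: R->S, S->W.
Unit pairs (A ⇒* B via units): (R,S), (R,W), (S,W).
S: inherits non-unit rules of {S, W} → Rfi | WW | Wi | h.
R: inherits non-unit rules of {R, S, W} → Rfi | WW | Wi | h | i | iS.
W: inherits non-unit rules of {W} → Rfi | Wi | h.

S -> h | WW | Wi | Rfi; R -> h | i | WW | Wi | iS | Rfi; W -> h | Wi | Rfi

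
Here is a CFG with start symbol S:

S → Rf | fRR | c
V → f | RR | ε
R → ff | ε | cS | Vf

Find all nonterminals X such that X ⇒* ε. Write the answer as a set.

Directly nullable (have an ε-rule): {R, V}.
Not nullable: S — each has a terminal in every rule's right-hand side or depends on a non-nullable symbol.

{R, V}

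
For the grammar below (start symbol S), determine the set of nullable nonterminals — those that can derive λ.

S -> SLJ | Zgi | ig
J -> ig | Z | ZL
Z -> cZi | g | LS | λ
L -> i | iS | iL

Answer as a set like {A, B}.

{J, Z}

Directly nullable (have an ε-rule): {Z}.
J is nullable via J -> Z (every symbol on the right is already known nullable).
Not nullable: L, S — each has a terminal in every rule's right-hand side or depends on a non-nullable symbol.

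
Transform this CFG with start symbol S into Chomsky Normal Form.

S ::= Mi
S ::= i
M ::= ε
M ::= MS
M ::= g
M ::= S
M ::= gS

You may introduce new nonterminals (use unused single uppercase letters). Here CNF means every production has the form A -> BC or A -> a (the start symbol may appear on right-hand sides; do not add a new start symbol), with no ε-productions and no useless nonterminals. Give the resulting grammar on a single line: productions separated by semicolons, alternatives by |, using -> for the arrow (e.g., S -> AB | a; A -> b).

Nullable: {M}; after ε-elimination: S -> i | Mi; M -> S | g | MS | gS.
After unit-elimination: S -> i | Mi; M -> g | i | MS | Mi | gS.
TERM: introduce B -> g, A -> i and substitute in every rule of length ≥2.

S -> i | MA; A -> i; B -> g; M -> g | i | BS | MA | MS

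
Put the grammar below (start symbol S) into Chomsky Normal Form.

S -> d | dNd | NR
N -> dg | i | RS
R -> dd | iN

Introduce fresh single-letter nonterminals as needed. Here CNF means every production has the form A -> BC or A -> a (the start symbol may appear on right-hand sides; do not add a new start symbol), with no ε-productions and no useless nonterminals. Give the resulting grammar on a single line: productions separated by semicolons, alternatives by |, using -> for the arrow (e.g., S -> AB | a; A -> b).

No ε-productions.
No unit productions to eliminate.
TERM: introduce A -> d, B -> g, C -> i and substitute in every rule of length ≥2.
BIN: S -> ANA becomes S -> AD, D -> NA.

S -> d | AD | NR; A -> d; B -> g; C -> i; D -> NA; N -> i | AB | RS; R -> AA | CN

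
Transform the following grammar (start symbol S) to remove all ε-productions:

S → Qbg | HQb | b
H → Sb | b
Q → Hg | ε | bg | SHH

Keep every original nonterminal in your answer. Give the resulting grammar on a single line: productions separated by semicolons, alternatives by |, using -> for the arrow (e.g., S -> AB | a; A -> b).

S -> b | Hb | bg | HQb | Qbg; H -> b | Sb; Q -> Hg | bg | SHH

Nullable set: {Q}.
S -> HQb: Q nullable, giving HQb | Hb.
S -> Qbg: Q nullable, giving Qbg | bg.
Drop Q -> ε.
Unchanged (no nullable symbols): S -> b; H -> Sb; H -> b; Q -> Hg; Q -> SHH; Q -> bg.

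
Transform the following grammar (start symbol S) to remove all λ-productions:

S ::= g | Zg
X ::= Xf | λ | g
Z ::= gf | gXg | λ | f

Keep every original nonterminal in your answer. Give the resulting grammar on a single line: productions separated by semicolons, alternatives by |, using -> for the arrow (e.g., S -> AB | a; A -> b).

Nullable set: {X, Z}.
S -> Zg: Z nullable, giving Zg | g.
Drop X -> λ.
X -> Xf: X nullable, giving Xf | f.
Drop Z -> λ.
Z -> gXg: X nullable, giving gXg | gg.
Unchanged (no nullable symbols): S -> g; X -> g; Z -> f; Z -> gf.

S -> g | Zg; X -> f | g | Xf; Z -> f | gf | gg | gXg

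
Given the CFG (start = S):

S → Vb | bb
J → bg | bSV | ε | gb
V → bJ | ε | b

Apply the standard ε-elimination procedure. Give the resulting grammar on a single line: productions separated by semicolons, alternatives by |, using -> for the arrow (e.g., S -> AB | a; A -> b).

S -> b | Vb | bb; J -> bS | bg | gb | bSV; V -> b | bJ

Nullable set: {J, V}.
S -> Vb: V nullable, giving Vb | b.
Drop J -> ε.
J -> bSV: V nullable, giving bS | bSV.
Drop V -> ε.
V -> bJ: J nullable, giving b | bJ.
Unchanged (no nullable symbols): S -> bb; J -> bg; J -> gb; V -> b.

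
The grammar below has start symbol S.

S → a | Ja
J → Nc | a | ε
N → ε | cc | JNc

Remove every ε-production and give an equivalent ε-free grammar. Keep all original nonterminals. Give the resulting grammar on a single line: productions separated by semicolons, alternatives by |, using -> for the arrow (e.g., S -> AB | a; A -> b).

Nullable set: {J, N}.
S -> Ja: J nullable, giving Ja | a.
Drop J -> ε.
J -> Nc: N nullable, giving Nc | c.
Drop N -> ε.
N -> JNc: J, N nullable, giving JNc | Jc | Nc | c.
Unchanged (no nullable symbols): S -> a; J -> a; N -> cc.

S -> a | Ja; J -> a | c | Nc; N -> c | Jc | Nc | cc | JNc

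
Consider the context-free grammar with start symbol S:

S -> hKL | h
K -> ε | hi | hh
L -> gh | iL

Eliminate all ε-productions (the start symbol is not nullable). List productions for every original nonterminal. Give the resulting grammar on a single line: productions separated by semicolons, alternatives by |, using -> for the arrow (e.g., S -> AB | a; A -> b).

Nullable set: {K}.
S -> hKL: K nullable, giving hKL | hL.
Drop K -> ε.
Unchanged (no nullable symbols): S -> h; K -> hh; K -> hi; L -> gh; L -> iL.

S -> h | hL | hKL; K -> hh | hi; L -> gh | iL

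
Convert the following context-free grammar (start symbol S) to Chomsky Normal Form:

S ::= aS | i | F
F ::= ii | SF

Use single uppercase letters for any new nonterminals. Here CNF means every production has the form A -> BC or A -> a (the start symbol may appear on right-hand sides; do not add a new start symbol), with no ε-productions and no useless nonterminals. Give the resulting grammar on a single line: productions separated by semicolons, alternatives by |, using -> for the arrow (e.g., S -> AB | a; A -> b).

S -> i | AA | BS | SF; A -> i; B -> a; F -> AA | SF

No ε-productions.
After unit-elimination: S -> i | SF | aS | ii; F -> SF | ii.
TERM: introduce B -> a, A -> i and substitute in every rule of length ≥2.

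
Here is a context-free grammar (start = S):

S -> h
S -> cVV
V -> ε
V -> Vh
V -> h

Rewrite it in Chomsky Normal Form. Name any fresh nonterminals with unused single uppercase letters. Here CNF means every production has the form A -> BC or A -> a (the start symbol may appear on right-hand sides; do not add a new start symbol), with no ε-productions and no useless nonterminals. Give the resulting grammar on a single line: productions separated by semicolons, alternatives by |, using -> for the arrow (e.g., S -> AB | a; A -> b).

S -> c | h | AC | AV; A -> c; B -> h; C -> VV; V -> h | VB

Nullable: {V}; after ε-elimination: S -> c | h | cV | cVV; V -> h | Vh.
No unit productions to eliminate.
TERM: introduce A -> c, B -> h and substitute in every rule of length ≥2.
BIN: S -> AVV becomes S -> AC, C -> VV.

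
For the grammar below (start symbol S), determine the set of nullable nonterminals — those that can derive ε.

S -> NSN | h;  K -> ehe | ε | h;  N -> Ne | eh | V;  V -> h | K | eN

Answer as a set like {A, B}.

Directly nullable (have an ε-rule): {K}.
V is nullable via V -> K (every symbol on the right is already known nullable).
N is nullable via N -> V (every symbol on the right is already known nullable).
Not nullable: S — each has a terminal in every rule's right-hand side or depends on a non-nullable symbol.

{K, N, V}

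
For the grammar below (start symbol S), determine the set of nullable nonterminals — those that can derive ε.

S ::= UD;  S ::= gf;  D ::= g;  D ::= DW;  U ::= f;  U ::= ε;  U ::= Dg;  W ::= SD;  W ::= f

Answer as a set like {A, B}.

{U}

Directly nullable (have an ε-rule): {U}.
Not nullable: D, S, W — each has a terminal in every rule's right-hand side or depends on a non-nullable symbol.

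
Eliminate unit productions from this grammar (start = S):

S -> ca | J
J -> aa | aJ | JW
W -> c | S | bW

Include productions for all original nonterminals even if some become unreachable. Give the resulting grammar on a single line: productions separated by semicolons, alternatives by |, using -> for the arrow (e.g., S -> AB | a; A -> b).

S -> JW | aJ | aa | ca; J -> JW | aJ | aa; W -> c | JW | aJ | aa | bW | ca

Unit productions: S->J, W->S.
Unit pairs (A ⇒* B via units): (S,J), (W,J), (W,S).
S: inherits non-unit rules of {J, S} → JW | aJ | aa | ca.
J: inherits non-unit rules of {J} → JW | aJ | aa.
W: inherits non-unit rules of {J, S, W} → JW | aJ | aa | bW | c | ca.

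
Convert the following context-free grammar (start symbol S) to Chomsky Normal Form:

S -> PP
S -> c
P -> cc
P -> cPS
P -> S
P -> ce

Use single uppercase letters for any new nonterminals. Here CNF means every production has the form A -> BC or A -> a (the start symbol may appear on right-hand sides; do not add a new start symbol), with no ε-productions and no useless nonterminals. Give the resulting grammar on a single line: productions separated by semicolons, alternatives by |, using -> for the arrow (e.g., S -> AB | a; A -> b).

No ε-productions.
After unit-elimination: S -> c | PP; P -> c | PP | cc | ce | cPS.
TERM: introduce A -> c, B -> e and substitute in every rule of length ≥2.
BIN: P -> APS becomes P -> AC, C -> PS.

S -> c | PP; A -> c; B -> e; C -> PS; P -> c | AA | AB | AC | PP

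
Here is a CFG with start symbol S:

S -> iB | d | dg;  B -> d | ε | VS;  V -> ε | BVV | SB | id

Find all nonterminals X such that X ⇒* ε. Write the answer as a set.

{B, V}

Directly nullable (have an ε-rule): {B, V}.
Not nullable: S — each has a terminal in every rule's right-hand side or depends on a non-nullable symbol.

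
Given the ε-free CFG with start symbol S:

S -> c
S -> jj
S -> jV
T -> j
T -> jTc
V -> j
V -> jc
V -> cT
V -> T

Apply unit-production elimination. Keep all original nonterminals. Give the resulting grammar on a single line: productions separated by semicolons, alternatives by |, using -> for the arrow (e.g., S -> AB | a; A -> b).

Unit productions: V->T.
Unit pairs (A ⇒* B via units): (V,T).
S: inherits non-unit rules of {S} → c | jV | jj.
T: inherits non-unit rules of {T} → j | jTc.
V: inherits non-unit rules of {T, V} → cT | j | jTc | jc.

S -> c | jV | jj; T -> j | jTc; V -> j | cT | jc | jTc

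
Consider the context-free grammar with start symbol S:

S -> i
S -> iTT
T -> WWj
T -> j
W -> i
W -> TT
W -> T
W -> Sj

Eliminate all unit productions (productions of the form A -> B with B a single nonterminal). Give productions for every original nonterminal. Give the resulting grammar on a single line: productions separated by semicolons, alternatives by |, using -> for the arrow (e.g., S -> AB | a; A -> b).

Unit productions: W->T.
Unit pairs (A ⇒* B via units): (W,T).
S: inherits non-unit rules of {S} → i | iTT.
T: inherits non-unit rules of {T} → WWj | j.
W: inherits non-unit rules of {T, W} → Sj | TT | WWj | i | j.

S -> i | iTT; T -> j | WWj; W -> i | j | Sj | TT | WWj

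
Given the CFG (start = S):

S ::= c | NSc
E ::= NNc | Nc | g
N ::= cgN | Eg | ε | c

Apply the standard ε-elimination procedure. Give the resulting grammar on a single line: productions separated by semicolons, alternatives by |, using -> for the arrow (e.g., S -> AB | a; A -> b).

Nullable set: {N}.
S -> NSc: N nullable, giving NSc | Sc.
E -> NNc: N, N nullable, giving NNc | Nc | c.
E -> Nc: N nullable, giving Nc | c.
Drop N -> ε.
N -> cgN: N nullable, giving cg | cgN.
Unchanged (no nullable symbols): S -> c; E -> g; N -> Eg; N -> c.

S -> c | Sc | NSc; E -> c | g | Nc | NNc; N -> c | Eg | cg | cgN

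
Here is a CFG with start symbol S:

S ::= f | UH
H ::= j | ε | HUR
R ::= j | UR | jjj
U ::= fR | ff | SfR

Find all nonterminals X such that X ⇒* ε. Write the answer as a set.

{H}

Directly nullable (have an ε-rule): {H}.
Not nullable: R, S, U — each has a terminal in every rule's right-hand side or depends on a non-nullable symbol.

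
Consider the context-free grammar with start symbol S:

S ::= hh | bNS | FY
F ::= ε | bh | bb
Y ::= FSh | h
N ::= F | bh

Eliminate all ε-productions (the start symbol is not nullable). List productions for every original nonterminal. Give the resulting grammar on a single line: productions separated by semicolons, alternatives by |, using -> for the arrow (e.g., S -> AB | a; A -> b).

Nullable set: {F, N}.
S -> FY: F nullable, giving FY | Y.
S -> bNS: N nullable, giving bNS | bS.
Drop F -> ε.
N -> F: F nullable, giving F.
Y -> FSh: F nullable, giving FSh | Sh.
Unchanged (no nullable symbols): S -> hh; F -> bb; F -> bh; N -> bh; Y -> h.

S -> Y | FY | bS | hh | bNS; F -> bb | bh; N -> F | bh; Y -> h | Sh | FSh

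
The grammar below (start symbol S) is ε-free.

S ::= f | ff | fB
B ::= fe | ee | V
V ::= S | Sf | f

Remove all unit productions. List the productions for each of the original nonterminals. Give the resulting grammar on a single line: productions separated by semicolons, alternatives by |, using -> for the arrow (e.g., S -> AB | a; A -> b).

S -> f | fB | ff; B -> f | Sf | ee | fB | fe | ff; V -> f | Sf | fB | ff

Unit productions: B->V, V->S.
Unit pairs (A ⇒* B via units): (B,S), (B,V), (V,S).
S: inherits non-unit rules of {S} → f | fB | ff.
B: inherits non-unit rules of {B, S, V} → Sf | ee | f | fB | fe | ff.
V: inherits non-unit rules of {S, V} → Sf | f | fB | ff.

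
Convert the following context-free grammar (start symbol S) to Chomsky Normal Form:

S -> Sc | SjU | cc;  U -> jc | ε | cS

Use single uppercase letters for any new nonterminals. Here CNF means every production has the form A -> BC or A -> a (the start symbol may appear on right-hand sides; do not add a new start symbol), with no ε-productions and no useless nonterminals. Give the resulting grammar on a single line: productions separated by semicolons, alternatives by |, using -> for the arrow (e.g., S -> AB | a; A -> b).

Nullable: {U}; after ε-elimination: S -> Sc | Sj | cc | SjU; U -> cS | jc.
No unit productions to eliminate.
TERM: introduce A -> c, B -> j and substitute in every rule of length ≥2.
BIN: S -> SBU becomes S -> SC, C -> BU.

S -> AA | SA | SB | SC; A -> c; B -> j; C -> BU; U -> AS | BA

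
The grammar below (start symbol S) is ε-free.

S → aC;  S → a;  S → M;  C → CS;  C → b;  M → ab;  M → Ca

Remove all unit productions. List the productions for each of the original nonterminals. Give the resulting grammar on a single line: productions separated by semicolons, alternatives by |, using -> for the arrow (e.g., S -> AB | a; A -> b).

Unit productions: S->M.
Unit pairs (A ⇒* B via units): (S,M).
S: inherits non-unit rules of {M, S} → Ca | a | aC | ab.
C: inherits non-unit rules of {C} → CS | b.
M: inherits non-unit rules of {M} → Ca | ab.

S -> a | Ca | aC | ab; C -> b | CS; M -> Ca | ab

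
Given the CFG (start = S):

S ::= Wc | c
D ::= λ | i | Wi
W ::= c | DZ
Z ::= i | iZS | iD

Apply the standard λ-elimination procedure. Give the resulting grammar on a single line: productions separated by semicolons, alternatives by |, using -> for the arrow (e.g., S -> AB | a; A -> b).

Nullable set: {D}.
Drop D -> λ.
W -> DZ: D nullable, giving DZ | Z.
Z -> iD: D nullable, giving i | iD.
Unchanged (no nullable symbols): S -> Wc; S -> c; D -> Wi; D -> i; W -> c; Z -> i; Z -> iZS.

S -> c | Wc; D -> i | Wi; W -> Z | c | DZ; Z -> i | iD | iZS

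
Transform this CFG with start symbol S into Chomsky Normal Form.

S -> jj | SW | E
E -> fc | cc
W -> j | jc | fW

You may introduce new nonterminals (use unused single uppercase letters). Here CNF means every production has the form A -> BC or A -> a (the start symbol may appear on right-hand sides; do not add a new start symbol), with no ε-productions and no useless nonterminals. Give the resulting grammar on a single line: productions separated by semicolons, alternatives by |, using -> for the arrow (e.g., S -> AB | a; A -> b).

No ε-productions.
After unit-elimination: S -> SW | cc | fc | jj; E -> cc | fc; W -> j | fW | jc.
TERM: introduce A -> c, B -> f, C -> j and substitute in every rule of length ≥2.
Drop unreachable/unproductive: E.

S -> AA | BA | CC | SW; A -> c; B -> f; C -> j; W -> j | BW | CA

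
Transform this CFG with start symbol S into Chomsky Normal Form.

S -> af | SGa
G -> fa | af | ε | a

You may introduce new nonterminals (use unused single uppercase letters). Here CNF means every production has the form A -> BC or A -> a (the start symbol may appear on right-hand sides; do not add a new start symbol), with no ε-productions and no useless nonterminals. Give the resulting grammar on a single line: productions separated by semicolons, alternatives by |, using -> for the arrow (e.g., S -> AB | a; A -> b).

Nullable: {G}; after ε-elimination: S -> Sa | af | SGa; G -> a | af | fa.
No unit productions to eliminate.
TERM: introduce A -> a, B -> f and substitute in every rule of length ≥2.
BIN: S -> SGA becomes S -> SC, C -> GA.

S -> AB | SA | SC; A -> a; B -> f; C -> GA; G -> a | AB | BA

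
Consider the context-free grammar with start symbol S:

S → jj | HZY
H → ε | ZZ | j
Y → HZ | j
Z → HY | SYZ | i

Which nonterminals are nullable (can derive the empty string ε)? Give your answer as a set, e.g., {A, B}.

{H}

Directly nullable (have an ε-rule): {H}.
Not nullable: S, Y, Z — each has a terminal in every rule's right-hand side or depends on a non-nullable symbol.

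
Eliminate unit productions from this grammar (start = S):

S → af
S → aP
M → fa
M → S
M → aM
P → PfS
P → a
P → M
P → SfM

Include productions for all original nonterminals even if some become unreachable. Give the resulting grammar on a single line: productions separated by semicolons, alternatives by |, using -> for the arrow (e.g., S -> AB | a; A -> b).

S -> aP | af; M -> aM | aP | af | fa; P -> a | aM | aP | af | fa | PfS | SfM

Unit productions: M->S, P->M.
Unit pairs (A ⇒* B via units): (M,S), (P,M), (P,S).
S: inherits non-unit rules of {S} → aP | af.
M: inherits non-unit rules of {M, S} → aM | aP | af | fa.
P: inherits non-unit rules of {M, P, S} → PfS | SfM | a | aM | aP | af | fa.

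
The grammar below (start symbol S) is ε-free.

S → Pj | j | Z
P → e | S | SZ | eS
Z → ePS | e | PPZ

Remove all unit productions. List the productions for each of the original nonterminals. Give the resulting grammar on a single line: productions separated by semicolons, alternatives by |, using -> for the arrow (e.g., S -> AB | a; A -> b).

S -> e | j | Pj | PPZ | ePS; P -> e | j | Pj | SZ | eS | PPZ | ePS; Z -> e | PPZ | ePS

Unit productions: P->S, S->Z.
Unit pairs (A ⇒* B via units): (P,S), (P,Z), (S,Z).
S: inherits non-unit rules of {S, Z} → PPZ | Pj | e | ePS | j.
P: inherits non-unit rules of {P, S, Z} → PPZ | Pj | SZ | e | ePS | eS | j.
Z: inherits non-unit rules of {Z} → PPZ | e | ePS.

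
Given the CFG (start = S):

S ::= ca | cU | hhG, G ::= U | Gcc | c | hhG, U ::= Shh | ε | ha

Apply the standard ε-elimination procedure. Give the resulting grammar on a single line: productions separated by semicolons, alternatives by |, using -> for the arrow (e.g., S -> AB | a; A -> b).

S -> c | cU | ca | hh | hhG; G -> U | c | cc | hh | Gcc | hhG; U -> ha | Shh

Nullable set: {G, U}.
S -> cU: U nullable, giving c | cU.
S -> hhG: G nullable, giving hh | hhG.
G -> Gcc: G nullable, giving Gcc | cc.
G -> U: U nullable, giving U.
G -> hhG: G nullable, giving hh | hhG.
Drop U -> ε.
Unchanged (no nullable symbols): S -> ca; G -> c; U -> Shh; U -> ha.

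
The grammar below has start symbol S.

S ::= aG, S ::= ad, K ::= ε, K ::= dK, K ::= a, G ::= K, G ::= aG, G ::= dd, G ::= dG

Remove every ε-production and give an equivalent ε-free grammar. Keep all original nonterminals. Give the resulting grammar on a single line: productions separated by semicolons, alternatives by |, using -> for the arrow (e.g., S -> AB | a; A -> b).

S -> a | aG | ad; G -> K | a | d | aG | dG | dd; K -> a | d | dK

Nullable set: {G, K}.
S -> aG: G nullable, giving a | aG.
G -> K: K nullable, giving K.
G -> aG: G nullable, giving a | aG.
G -> dG: G nullable, giving d | dG.
Drop K -> ε.
K -> dK: K nullable, giving d | dK.
Unchanged (no nullable symbols): S -> ad; G -> dd; K -> a.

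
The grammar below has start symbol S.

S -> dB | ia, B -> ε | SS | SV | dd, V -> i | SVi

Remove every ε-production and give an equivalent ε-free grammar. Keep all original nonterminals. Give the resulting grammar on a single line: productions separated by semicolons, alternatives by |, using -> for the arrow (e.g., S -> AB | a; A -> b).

S -> d | dB | ia; B -> SS | SV | dd; V -> i | SVi

Nullable set: {B}.
S -> dB: B nullable, giving d | dB.
Drop B -> ε.
Unchanged (no nullable symbols): S -> ia; B -> SS; B -> SV; B -> dd; V -> SVi; V -> i.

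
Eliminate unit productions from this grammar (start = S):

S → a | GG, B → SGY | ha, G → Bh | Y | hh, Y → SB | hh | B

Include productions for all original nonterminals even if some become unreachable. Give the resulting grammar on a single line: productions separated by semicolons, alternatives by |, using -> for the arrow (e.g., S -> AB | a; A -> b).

S -> a | GG; B -> ha | SGY; G -> Bh | SB | ha | hh | SGY; Y -> SB | ha | hh | SGY

Unit productions: G->Y, Y->B.
Unit pairs (A ⇒* B via units): (G,B), (G,Y), (Y,B).
S: inherits non-unit rules of {S} → GG | a.
B: inherits non-unit rules of {B} → SGY | ha.
G: inherits non-unit rules of {B, G, Y} → Bh | SB | SGY | ha | hh.
Y: inherits non-unit rules of {B, Y} → SB | SGY | ha | hh.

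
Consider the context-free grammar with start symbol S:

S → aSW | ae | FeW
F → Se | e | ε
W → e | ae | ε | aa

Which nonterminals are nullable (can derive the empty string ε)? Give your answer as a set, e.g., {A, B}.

{F, W}

Directly nullable (have an ε-rule): {F, W}.
Not nullable: S — each has a terminal in every rule's right-hand side or depends on a non-nullable symbol.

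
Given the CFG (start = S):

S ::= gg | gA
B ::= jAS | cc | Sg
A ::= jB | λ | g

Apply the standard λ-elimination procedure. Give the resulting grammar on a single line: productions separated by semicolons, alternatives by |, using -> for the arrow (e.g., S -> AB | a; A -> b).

Nullable set: {A}.
S -> gA: A nullable, giving g | gA.
Drop A -> λ.
B -> jAS: A nullable, giving jAS | jS.
Unchanged (no nullable symbols): S -> gg; A -> g; A -> jB; B -> Sg; B -> cc.

S -> g | gA | gg; A -> g | jB; B -> Sg | cc | jS | jAS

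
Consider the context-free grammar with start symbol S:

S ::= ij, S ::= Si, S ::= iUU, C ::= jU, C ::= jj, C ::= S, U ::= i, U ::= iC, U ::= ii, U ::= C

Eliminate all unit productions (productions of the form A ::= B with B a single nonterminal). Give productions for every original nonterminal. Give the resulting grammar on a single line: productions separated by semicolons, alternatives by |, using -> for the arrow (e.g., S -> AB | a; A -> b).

S -> Si | ij | iUU; C -> Si | ij | jU | jj | iUU; U -> i | Si | iC | ii | ij | jU | jj | iUU

Unit productions: C->S, U->C.
Unit pairs (A ⇒* B via units): (C,S), (U,C), (U,S).
S: inherits non-unit rules of {S} → Si | iUU | ij.
C: inherits non-unit rules of {C, S} → Si | iUU | ij | jU | jj.
U: inherits non-unit rules of {C, S, U} → Si | i | iC | iUU | ii | ij | jU | jj.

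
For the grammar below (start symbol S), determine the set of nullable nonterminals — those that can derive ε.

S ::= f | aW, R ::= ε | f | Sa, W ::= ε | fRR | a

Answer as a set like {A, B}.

Directly nullable (have an ε-rule): {R, W}.
Not nullable: S — each has a terminal in every rule's right-hand side or depends on a non-nullable symbol.

{R, W}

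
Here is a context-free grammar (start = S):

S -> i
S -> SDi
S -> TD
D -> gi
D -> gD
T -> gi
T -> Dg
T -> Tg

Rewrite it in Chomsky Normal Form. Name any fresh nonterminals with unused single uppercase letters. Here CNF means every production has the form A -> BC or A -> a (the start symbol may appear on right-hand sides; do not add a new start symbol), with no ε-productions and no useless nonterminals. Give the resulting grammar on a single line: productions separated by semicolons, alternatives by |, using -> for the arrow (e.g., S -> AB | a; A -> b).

No ε-productions.
No unit productions to eliminate.
TERM: introduce A -> g, B -> i and substitute in every rule of length ≥2.
BIN: S -> SDB becomes S -> SC, C -> DB.

S -> i | SC | TD; A -> g; B -> i; C -> DB; D -> AB | AD; T -> AB | DA | TA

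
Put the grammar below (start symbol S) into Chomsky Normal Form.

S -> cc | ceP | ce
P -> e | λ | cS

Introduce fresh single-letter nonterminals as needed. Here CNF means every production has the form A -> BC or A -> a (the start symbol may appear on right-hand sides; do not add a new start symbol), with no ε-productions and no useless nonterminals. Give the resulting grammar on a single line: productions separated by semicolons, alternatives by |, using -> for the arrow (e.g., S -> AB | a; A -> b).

S -> AA | AB | AC; A -> c; B -> e; C -> BP; P -> e | AS

Nullable: {P}; after ε-elimination: S -> cc | ce | ceP; P -> e | cS.
No unit productions to eliminate.
TERM: introduce A -> c, B -> e and substitute in every rule of length ≥2.
BIN: S -> ABP becomes S -> AC, C -> BP.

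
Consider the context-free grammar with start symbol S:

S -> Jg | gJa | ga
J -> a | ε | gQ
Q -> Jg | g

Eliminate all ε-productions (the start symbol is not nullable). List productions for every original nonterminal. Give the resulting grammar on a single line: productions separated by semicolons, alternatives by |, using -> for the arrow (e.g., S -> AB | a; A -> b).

Nullable set: {J}.
S -> Jg: J nullable, giving Jg | g.
S -> gJa: J nullable, giving gJa | ga.
Drop J -> ε.
Q -> Jg: J nullable, giving Jg | g.
Unchanged (no nullable symbols): S -> ga; J -> a; J -> gQ; Q -> g.

S -> g | Jg | ga | gJa; J -> a | gQ; Q -> g | Jg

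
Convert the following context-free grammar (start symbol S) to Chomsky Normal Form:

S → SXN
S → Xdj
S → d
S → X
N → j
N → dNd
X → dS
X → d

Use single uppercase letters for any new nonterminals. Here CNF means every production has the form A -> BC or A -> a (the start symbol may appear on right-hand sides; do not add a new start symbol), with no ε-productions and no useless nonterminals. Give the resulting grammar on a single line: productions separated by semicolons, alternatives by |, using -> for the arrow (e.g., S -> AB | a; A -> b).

No ε-productions.
After unit-elimination: S -> d | dS | SXN | Xdj; N -> j | dNd; X -> d | dS.
TERM: introduce A -> d, B -> j and substitute in every rule of length ≥2.
BIN: N -> ANA becomes N -> AC, C -> NA; S -> SXN becomes S -> SD, D -> XN; S -> XAB becomes S -> XE, E -> AB.

S -> d | AS | SD | XE; A -> d; B -> j; C -> NA; D -> XN; E -> AB; N -> j | AC; X -> d | AS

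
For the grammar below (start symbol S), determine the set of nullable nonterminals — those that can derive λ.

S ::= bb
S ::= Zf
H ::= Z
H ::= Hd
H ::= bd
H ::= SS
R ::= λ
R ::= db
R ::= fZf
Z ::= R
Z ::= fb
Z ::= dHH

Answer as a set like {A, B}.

Directly nullable (have an ε-rule): {R}.
Z is nullable via Z -> R (every symbol on the right is already known nullable).
H is nullable via H -> Z (every symbol on the right is already known nullable).
Not nullable: S — each has a terminal in every rule's right-hand side or depends on a non-nullable symbol.

{H, R, Z}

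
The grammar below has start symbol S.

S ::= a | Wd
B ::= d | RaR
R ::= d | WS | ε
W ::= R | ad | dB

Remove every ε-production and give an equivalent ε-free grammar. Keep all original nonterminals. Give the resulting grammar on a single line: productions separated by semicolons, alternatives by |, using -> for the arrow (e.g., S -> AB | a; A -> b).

S -> a | d | Wd; B -> a | d | Ra | aR | RaR; R -> S | d | WS; W -> R | ad | dB

Nullable set: {R, W}.
S -> Wd: W nullable, giving Wd | d.
B -> RaR: R, R nullable, giving Ra | RaR | a | aR.
Drop R -> ε.
R -> WS: W nullable, giving S | WS.
W -> R: R nullable, giving R.
Unchanged (no nullable symbols): S -> a; B -> d; R -> d; W -> ad; W -> dB.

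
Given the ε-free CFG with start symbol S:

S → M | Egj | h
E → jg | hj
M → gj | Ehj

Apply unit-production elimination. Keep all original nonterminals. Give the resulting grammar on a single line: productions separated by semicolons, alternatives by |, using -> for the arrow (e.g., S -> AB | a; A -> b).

S -> h | gj | Egj | Ehj; E -> hj | jg; M -> gj | Ehj

Unit productions: S->M.
Unit pairs (A ⇒* B via units): (S,M).
S: inherits non-unit rules of {M, S} → Egj | Ehj | gj | h.
E: inherits non-unit rules of {E} → hj | jg.
M: inherits non-unit rules of {M} → Ehj | gj.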